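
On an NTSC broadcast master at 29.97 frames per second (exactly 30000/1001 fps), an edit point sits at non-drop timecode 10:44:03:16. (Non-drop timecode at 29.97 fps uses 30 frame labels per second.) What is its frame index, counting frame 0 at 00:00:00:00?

1159306

Total seconds to the label: (10 × 3600 + 44 × 60 + 3) = 38643.
Frame index = 38643 × 30 + 16 = 1159306.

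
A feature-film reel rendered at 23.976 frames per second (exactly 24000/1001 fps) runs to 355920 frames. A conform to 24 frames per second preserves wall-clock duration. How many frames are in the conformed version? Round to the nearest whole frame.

356276 frames

Frames at target rate = 355920 × (24) / (24000/1001) = 8906898/25 ≈ 356275.920.
Nearest whole frame: 356276.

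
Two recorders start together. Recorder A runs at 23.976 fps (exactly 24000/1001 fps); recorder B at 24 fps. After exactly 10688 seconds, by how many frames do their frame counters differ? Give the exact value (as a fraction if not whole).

A emits 24000/1001 × 10688 = 256512000/1001 frames; B emits 24 × 10688 = 256512.
Difference = 256512/1001 frames (≈ 256.2557); B is ahead of A.

256512/1001 frames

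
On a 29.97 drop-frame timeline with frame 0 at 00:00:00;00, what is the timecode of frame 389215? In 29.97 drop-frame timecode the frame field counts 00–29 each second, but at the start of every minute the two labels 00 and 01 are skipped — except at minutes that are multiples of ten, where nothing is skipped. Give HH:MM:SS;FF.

03:36:26;25

Ten DF minutes hold 17982 frames, so frame 389215 lies in block 21 (frames 377622–395603) with 11593 frames into that block.
The block's first minute is 1800 frames and the rest 1798 each; 11593 frames reaches minute 6, so 21 × 18 + 6 × 2 = 390 labels have been skipped so far.
Adding those back, label number 389215 + 390 = 389605 at 30 labels/s is 12986 s + 25 f = 3 h 36 min 26 s frame 25, i.e. 03:36:26;25.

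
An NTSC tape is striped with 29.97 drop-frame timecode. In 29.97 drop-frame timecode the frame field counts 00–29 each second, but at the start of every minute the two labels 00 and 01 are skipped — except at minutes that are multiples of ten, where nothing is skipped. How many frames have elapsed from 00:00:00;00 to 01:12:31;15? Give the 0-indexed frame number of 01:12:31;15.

130415

Complete 10-minute blocks: 7, each 17982 frames → 125874.
Remaining 2 whole minutes in the current block: 1800 + 1 × 1798 = 3598 frames.
Within the current minute: 31 × 30 + 15 − 2 = 943 (labels ;00/;01 skipped at this minute). Total = 125874 + 3598 + 943 = 130415.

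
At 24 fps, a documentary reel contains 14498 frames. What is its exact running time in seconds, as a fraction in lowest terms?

7249/12 seconds

Running time = 14498 ÷ (24) = 14498 × 1/24 = 7249/12 s.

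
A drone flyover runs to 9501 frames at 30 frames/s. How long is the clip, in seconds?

316.7 seconds

Running time = 9501 / (30) = 316.7 s.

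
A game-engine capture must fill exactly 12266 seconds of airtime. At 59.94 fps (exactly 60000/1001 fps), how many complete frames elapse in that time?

735224 frames

Frames = 12266 × 60000/1001 = 735960000/1001 ≈ 735224.7752.
Complete frames: 735224.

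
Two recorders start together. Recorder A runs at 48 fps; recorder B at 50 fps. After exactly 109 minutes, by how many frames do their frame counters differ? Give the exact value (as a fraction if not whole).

109 min = 6540 s.
A emits 48 × 6540 = 313920 frames; B emits 50 × 6540 = 327000.
Difference = 13080 frames; B is ahead of A.

13080 frames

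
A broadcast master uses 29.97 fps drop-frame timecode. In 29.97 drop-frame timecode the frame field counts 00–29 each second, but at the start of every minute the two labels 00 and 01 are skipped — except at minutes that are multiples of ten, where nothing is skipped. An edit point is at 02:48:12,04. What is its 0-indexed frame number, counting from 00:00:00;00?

Complete 10-minute blocks: 16, each 17982 frames → 287712.
Remaining 8 whole minutes in the current block: 1800 + 7 × 1798 = 14386 frames.
Within the current minute: 12 × 30 + 4 − 2 = 362 (labels ;00/;01 skipped at this minute). Total = 287712 + 14386 + 362 = 302460.

302460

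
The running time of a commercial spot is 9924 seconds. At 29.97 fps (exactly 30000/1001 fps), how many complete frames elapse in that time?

Frames = 9924 × 30000/1001 = 297720000/1001 ≈ 297422.5774.
Complete frames: 297422.

297422 frames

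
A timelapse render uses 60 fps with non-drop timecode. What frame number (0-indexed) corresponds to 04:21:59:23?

Total seconds to the label: (4 × 3600 + 21 × 60 + 59) = 15719.
Frame index = 15719 × 60 + 23 = 943163.

frame 943163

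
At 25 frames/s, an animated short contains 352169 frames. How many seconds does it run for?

Running time = 352169 / (25) = 14086.76 s.

14086.76 seconds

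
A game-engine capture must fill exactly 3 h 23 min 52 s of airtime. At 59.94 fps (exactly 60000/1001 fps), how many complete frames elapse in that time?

733186 frames

3 h 23 min 52 s = 12232 s.
Frames = 12232 × 60000/1001 = 66720000/91 ≈ 733186.8132.
Complete frames: 733186.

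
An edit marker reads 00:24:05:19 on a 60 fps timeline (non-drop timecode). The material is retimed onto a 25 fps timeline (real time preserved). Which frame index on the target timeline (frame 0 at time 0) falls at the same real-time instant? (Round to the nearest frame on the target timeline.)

Source frame index: (0×3600 + 24×60 + 5) × 60 + 19 = 86719.
Real time: 86719 / (60) = 86719/60 s.
Target frame: (86719/60) × (25) = 433595/12 ≈ 36132.917 → 36133.

frame 36133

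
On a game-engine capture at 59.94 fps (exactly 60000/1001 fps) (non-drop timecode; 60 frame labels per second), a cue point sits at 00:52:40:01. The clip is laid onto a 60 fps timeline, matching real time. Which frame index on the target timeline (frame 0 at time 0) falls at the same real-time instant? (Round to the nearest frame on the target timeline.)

frame 189791

Source frame index: (0×3600 + 52×60 + 40) × 60 + 1 = 189601.
Real time: 189601 / (60000/1001) = 189790601/60000 s.
Target frame: (189790601/60000) × (60) = 189790601/1000 ≈ 189790.601 → 189791.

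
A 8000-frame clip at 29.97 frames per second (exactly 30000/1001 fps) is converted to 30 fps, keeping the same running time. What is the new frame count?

Target frames = source frames × (target rate / source rate) = 8000 × (30)/(30000/1001) = 8000 × 1001/1000 = 8008.

8008 frames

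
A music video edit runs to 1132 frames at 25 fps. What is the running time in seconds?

Running time = 1132 / (25) = 45.28 s.

45.28 seconds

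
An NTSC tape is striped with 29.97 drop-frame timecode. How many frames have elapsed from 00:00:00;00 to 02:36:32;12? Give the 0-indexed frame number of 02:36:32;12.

281490

Complete 10-minute blocks: 15, each 17982 frames → 269730.
Remaining 6 whole minutes in the current block: 1800 + 5 × 1798 = 10790 frames.
Within the current minute: 32 × 30 + 12 − 2 = 970 (labels ;00/;01 skipped at this minute). Total = 269730 + 10790 + 970 = 281490.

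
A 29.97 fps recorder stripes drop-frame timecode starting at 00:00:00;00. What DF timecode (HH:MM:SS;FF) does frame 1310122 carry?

Ten DF minutes hold 17982 frames, so frame 1310122 lies in block 72 (frames 1294704–1312685) with 15418 frames into that block.
The block's first minute is 1800 frames and the rest 1798 each; 15418 frames reaches minute 8, so 72 × 18 + 8 × 2 = 1312 labels have been skipped so far.
Adding those back, label number 1310122 + 1312 = 1311434 at 30 labels/s is 43714 s + 14 f = 12 h 8 min 34 s frame 14, i.e. 12:08:34;14.

12:08:34;14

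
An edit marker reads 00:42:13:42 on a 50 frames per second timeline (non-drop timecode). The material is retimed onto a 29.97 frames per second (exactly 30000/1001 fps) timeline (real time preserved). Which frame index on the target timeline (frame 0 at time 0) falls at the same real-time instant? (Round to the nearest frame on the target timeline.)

Source frame index: (0×3600 + 42×60 + 13) × 50 + 42 = 126692.
Real time: 126692 / (50) = 63346/25 s.
Target frame: (63346/25) × (30000/1001) = 76015200/1001 ≈ 75939.261 → 75939.

frame 75939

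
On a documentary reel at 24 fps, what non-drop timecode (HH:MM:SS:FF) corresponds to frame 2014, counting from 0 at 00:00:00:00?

2014 ÷ 24 = 83 full seconds, remainder 22 frames.
83 s = 0 h 1 min 23 s.
Timecode: 00:01:23:22.

00:01:23:22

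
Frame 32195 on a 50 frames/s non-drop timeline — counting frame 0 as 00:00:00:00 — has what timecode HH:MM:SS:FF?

00:10:43:45

32195 ÷ 50 = 643 full seconds, remainder 45 frames.
643 s = 0 h 10 min 43 s.
Timecode: 00:10:43:45.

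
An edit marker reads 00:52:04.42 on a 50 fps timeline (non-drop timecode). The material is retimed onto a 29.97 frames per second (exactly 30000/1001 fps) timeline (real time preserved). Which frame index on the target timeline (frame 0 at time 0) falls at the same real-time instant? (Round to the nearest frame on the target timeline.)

Source frame index: (0×3600 + 52×60 + 4) × 50 + 42 = 156242.
Real time: 156242 / (50) = 78121/25 s.
Target frame: (78121/25) × (30000/1001) = 93745200/1001 ≈ 93651.548 → 93652.

frame 93652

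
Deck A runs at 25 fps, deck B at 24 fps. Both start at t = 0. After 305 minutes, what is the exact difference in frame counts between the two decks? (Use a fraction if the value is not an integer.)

305 min = 18300 s.
A emits 25 × 18300 = 457500 frames; B emits 24 × 18300 = 439200.
Difference = 18300 frames; B is behind A.

18300 frames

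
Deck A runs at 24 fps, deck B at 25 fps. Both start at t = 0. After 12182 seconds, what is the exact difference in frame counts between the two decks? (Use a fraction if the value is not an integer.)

12182 frames

A emits 24 × 12182 = 292368 frames; B emits 25 × 12182 = 304550.
Difference = 12182 frames; B is ahead of A.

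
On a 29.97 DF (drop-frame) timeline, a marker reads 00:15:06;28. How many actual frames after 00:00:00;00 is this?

27180

Complete 10-minute blocks: 1, each 17982 frames → 17982.
Remaining 5 whole minutes in the current block: 1800 + 4 × 1798 = 8992 frames.
Within the current minute: 6 × 30 + 28 − 2 = 206 (labels ;00/;01 skipped at this minute). Total = 17982 + 8992 + 206 = 27180.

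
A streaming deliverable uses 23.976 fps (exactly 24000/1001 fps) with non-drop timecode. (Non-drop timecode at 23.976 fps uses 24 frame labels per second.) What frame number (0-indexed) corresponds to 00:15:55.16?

frame 22936

Total seconds to the label: (0 × 3600 + 15 × 60 + 55) = 955.
Frame index = 955 × 24 + 16 = 22936.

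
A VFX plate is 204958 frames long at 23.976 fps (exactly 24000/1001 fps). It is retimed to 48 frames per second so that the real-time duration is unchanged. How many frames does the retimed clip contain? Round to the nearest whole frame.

410326 frames

Frames at target rate = 204958 × (48) / (24000/1001) = 102581479/250 ≈ 410325.916.
Nearest whole frame: 410326.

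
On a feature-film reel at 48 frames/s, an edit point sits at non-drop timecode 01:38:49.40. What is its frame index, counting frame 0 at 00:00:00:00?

Total seconds to the label: (1 × 3600 + 38 × 60 + 49) = 5929.
Frame index = 5929 × 48 + 40 = 284632.

284632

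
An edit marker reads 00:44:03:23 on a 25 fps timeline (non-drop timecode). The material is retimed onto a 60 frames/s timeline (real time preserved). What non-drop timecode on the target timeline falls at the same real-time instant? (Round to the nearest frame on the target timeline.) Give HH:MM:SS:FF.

00:44:03:55

Source frame index: (0×3600 + 44×60 + 3) × 25 + 23 = 66098.
Real time: 66098 / (25) = 66098/25 s.
Target frame: (66098/25) × (60) = 793176/5 ≈ 158635.200 → 158635.
At 60 labels/s: frame 158635 → 00:44:03:55.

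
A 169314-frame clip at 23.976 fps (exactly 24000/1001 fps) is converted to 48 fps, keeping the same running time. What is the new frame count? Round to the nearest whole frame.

Frames at target rate = 169314 × (48) / (24000/1001) = 84741657/250 ≈ 338966.628.
Nearest whole frame: 338967.

338967 frames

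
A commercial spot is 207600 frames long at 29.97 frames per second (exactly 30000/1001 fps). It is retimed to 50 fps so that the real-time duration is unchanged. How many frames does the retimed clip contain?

346346 frames

Target frames = source frames × (target rate / source rate) = 207600 × (50)/(30000/1001) = 207600 × 1001/600 = 346346.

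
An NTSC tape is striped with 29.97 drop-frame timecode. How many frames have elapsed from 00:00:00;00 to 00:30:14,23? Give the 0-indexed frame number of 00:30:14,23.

As if non-drop at 30 labels/s: (0 × 3600 + 30 × 60 + 14) × 30 + 23 = 54443.
Minute boundaries passed: 30; those not divisible by 10: 30 − 3 = 27; dropped labels = 2 × 27 = 54.
Actual frame index = 54443 − 54 = 54389.

54389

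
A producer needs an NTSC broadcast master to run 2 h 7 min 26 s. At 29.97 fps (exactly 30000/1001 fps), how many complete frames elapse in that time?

2 h 7 min 26 s = 7646 s.
Frames = 7646 × 30000/1001 = 229380000/1001 ≈ 229150.8492.
Complete frames: 229150.

229150 frames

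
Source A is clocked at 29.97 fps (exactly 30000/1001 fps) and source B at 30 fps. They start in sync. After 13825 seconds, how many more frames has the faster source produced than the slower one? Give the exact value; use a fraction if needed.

A emits 30000/1001 × 13825 = 59250000/143 frames; B emits 30 × 13825 = 414750.
Difference = 59250/143 frames (≈ 414.3357); B is ahead of A.

59250/143 frames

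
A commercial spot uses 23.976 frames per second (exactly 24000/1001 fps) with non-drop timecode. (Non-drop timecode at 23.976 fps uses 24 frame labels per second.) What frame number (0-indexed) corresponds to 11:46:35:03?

1017483

Total seconds to the label: (11 × 3600 + 46 × 60 + 35) = 42395.
Frame index = 42395 × 24 + 3 = 1017483.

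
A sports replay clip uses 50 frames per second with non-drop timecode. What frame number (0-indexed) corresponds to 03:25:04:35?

frame 615235

Total seconds to the label: (3 × 3600 + 25 × 60 + 4) = 12304.
Frame index = 12304 × 50 + 35 = 615235.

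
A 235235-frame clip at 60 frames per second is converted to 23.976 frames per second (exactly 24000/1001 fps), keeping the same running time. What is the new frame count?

Target frames = source frames × (target rate / source rate) = 235235 × (24000/1001)/(60) = 235235 × 400/1001 = 94000.

94000 frames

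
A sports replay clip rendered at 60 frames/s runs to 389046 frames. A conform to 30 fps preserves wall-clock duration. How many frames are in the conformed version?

Target frames = source frames × (target rate / source rate) = 389046 × (30)/(60) = 389046 × 1/2 = 194523.

194523 frames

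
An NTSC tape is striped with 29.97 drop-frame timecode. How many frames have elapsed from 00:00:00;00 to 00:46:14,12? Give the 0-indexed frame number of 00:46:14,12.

83148

As if non-drop at 30 labels/s: (0 × 3600 + 46 × 60 + 14) × 30 + 12 = 83232.
Minute boundaries passed: 46; those not divisible by 10: 46 − 4 = 42; dropped labels = 2 × 42 = 84.
Actual frame index = 83232 − 84 = 83148.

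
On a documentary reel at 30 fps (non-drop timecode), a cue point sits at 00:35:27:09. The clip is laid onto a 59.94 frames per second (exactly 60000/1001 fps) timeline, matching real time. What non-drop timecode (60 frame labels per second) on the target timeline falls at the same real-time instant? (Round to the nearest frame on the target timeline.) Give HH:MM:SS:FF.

Source frame index: (0×3600 + 35×60 + 27) × 30 + 9 = 63819.
Real time: 63819 / (30) = 21273/10 s.
Target frame: (21273/10) × (60000/1001) = 18234000/143 ≈ 127510.490 → 127510.
At 60 labels/s: frame 127510 → 00:35:25:10.

00:35:25:10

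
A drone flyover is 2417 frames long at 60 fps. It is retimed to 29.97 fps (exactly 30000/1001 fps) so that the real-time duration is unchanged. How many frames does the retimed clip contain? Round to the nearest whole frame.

Frames at target rate = 2417 × (30000/1001) / (60) = 1208500/1001 ≈ 1207.293.
Nearest whole frame: 1207.

1207 frames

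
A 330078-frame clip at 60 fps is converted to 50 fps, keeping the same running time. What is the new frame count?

275065 frames

Target frames = source frames × (target rate / source rate) = 330078 × (50)/(60) = 330078 × 5/6 = 275065.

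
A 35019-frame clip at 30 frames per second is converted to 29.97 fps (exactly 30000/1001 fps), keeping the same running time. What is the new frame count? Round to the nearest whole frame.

Frames at target rate = 35019 × (30000/1001) / (30) = 35019000/1001 ≈ 34984.016.
Nearest whole frame: 34984.

34984 frames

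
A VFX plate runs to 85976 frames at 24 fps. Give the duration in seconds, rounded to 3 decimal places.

3582.333 seconds

Running time = 85976 × 1/24 = 10747/3 s ≈ 3582.333 s.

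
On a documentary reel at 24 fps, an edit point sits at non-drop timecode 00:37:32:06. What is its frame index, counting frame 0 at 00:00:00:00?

Total seconds to the label: (0 × 3600 + 37 × 60 + 32) = 2252.
Frame index = 2252 × 24 + 6 = 54054.

54054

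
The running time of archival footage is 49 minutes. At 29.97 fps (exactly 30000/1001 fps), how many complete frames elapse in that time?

49 min = 2940 s.
Frames = 2940 × 30000/1001 = 12600000/143 ≈ 88111.8881.
Complete frames: 88111.

88111 frames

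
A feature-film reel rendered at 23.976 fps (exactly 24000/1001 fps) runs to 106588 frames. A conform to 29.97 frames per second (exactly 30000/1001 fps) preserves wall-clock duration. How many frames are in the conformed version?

Target frames = source frames × (target rate / source rate) = 106588 × (30000/1001)/(24000/1001) = 106588 × 5/4 = 133235.

133235 frames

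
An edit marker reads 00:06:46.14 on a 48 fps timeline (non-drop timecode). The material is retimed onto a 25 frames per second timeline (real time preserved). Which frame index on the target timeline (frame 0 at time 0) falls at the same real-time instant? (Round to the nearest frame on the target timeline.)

Source frame index: (0×3600 + 6×60 + 46) × 48 + 14 = 19502.
Real time: 19502 / (48) = 9751/24 s.
Target frame: (9751/24) × (25) = 243775/24 ≈ 10157.292 → 10157.

frame 10157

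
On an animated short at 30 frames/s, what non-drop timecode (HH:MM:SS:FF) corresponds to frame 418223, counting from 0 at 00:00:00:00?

418223 ÷ 30 = 13940 full seconds, remainder 23 frames.
13940 s = 3 h 52 min 20 s.
Timecode: 03:52:20:23.

03:52:20:23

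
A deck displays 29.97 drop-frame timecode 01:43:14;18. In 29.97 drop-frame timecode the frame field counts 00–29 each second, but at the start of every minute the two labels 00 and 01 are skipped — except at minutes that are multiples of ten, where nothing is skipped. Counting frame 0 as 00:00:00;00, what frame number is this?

As if non-drop at 30 labels/s: (1 × 3600 + 43 × 60 + 14) × 30 + 18 = 185838.
Minute boundaries passed: 103; those not divisible by 10: 103 − 10 = 93; dropped labels = 2 × 93 = 186.
Actual frame index = 185838 − 186 = 185652.

185652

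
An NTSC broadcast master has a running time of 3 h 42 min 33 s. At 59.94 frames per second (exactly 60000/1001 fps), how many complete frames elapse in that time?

800379 frames

3 h 42 min 33 s = 13353 s.
Frames = 13353 × 60000/1001 = 801180000/1001 ≈ 800379.6204.
Complete frames: 800379.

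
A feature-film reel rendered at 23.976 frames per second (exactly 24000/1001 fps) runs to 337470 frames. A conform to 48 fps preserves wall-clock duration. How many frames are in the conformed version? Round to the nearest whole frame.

Frames at target rate = 337470 × (48) / (24000/1001) = 33780747/50 ≈ 675614.940.
Nearest whole frame: 675615.

675615 frames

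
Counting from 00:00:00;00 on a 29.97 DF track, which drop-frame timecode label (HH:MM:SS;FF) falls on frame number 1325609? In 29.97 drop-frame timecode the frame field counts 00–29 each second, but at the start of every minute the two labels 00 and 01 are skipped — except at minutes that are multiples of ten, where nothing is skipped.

Each 10-minute DF block holds 10 × 60 × 30 − 9 × 2 = 17982 frames. 1325609 ÷ 17982 → 73 full blocks, remainder 12923.
Within the partial block the first minute is 1800 frames and each further minute 1798, so 7 further minute boundaries passed. Total skipped labels = 18 × 73 + 2 × 7 = 1328.
Non-drop label index = 1325609 + 1328 = 1326937; at 30 labels/s that is 12:17:11:07, i.e. DF 12:17:11;07.

12:17:11;07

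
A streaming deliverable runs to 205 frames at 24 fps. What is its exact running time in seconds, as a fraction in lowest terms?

Running time = 205 ÷ (24) = 205 × 1/24 = 205/24 s.

205/24 seconds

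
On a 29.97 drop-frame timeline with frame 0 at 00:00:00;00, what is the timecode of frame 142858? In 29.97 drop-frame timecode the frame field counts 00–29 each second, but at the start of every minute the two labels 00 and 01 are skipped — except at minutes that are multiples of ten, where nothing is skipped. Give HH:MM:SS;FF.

01:19:26;22

Ten DF minutes hold 17982 frames, so frame 142858 lies in block 7 (frames 125874–143855) with 16984 frames into that block.
The block's first minute is 1800 frames and the rest 1798 each; 16984 frames reaches minute 9, so 7 × 18 + 9 × 2 = 144 labels have been skipped so far.
Adding those back, label number 142858 + 144 = 143002 at 30 labels/s is 4766 s + 22 f = 1 h 19 min 26 s frame 22, i.e. 01:19:26;22.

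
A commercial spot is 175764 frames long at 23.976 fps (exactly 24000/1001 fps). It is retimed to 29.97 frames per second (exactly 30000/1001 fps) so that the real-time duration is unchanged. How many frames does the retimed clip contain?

Target frames = source frames × (target rate / source rate) = 175764 × (30000/1001)/(24000/1001) = 175764 × 5/4 = 219705.

219705 frames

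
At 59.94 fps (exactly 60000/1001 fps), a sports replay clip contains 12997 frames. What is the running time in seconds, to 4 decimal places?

216.8333 seconds

Running time = 12997 × 1001/60000 = 13009997/60000 s ≈ 216.8333 s.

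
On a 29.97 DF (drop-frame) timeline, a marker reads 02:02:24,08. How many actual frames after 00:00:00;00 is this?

220108

As if non-drop at 30 labels/s: (2 × 3600 + 2 × 60 + 24) × 30 + 8 = 220328.
Minute boundaries passed: 122; those not divisible by 10: 122 − 12 = 110; dropped labels = 2 × 110 = 220.
Actual frame index = 220328 − 220 = 220108.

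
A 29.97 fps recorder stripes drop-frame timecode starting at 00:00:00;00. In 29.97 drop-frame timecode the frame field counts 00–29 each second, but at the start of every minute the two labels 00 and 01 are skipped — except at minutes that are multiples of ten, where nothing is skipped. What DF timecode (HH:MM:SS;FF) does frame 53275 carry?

Each 10-minute DF block holds 10 × 60 × 30 − 9 × 2 = 17982 frames. 53275 ÷ 17982 → 2 full blocks, remainder 17311.
Within the partial block the first minute is 1800 frames and each further minute 1798, so 9 further minute boundaries passed. Total skipped labels = 18 × 2 + 2 × 9 = 54.
Non-drop label index = 53275 + 54 = 53329; at 30 labels/s that is 00:29:37:19, i.e. DF 00:29:37;19.

00:29:37;19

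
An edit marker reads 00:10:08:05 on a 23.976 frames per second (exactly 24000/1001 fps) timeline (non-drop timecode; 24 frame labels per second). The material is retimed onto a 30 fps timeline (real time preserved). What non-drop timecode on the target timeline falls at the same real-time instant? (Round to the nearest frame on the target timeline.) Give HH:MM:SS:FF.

Source frame index: (0×3600 + 10×60 + 8) × 24 + 5 = 14597.
Real time: 14597 / (24000/1001) = 14611597/24000 s.
Target frame: (14611597/24000) × (30) = 14611597/800 ≈ 18264.496 → 18264.
At 30 labels/s: frame 18264 → 00:10:08:24.

00:10:08:24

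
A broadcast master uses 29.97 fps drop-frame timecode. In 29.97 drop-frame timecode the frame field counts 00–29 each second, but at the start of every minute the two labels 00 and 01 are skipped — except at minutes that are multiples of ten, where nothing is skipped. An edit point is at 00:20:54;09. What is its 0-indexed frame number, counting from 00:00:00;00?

As if non-drop at 30 labels/s: (0 × 3600 + 20 × 60 + 54) × 30 + 9 = 37629.
Minute boundaries passed: 20; those not divisible by 10: 20 − 2 = 18; dropped labels = 2 × 18 = 36.
Actual frame index = 37629 − 36 = 37593.

37593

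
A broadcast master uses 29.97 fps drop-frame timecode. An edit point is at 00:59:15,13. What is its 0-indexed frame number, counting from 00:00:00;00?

106555

Complete 10-minute blocks: 5, each 17982 frames → 89910.
Remaining 9 whole minutes in the current block: 1800 + 8 × 1798 = 16184 frames.
Within the current minute: 15 × 30 + 13 − 2 = 461 (labels ;00/;01 skipped at this minute). Total = 89910 + 16184 + 461 = 106555.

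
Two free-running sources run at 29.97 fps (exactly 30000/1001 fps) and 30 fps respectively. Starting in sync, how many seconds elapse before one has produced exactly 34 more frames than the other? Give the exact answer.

The gap grows by |30 − 30000/1001| = 30/1001 frames per second.
Time for a 34-frame gap: 34 ÷ (30/1001) = 17017/15 s.

17017/15 seconds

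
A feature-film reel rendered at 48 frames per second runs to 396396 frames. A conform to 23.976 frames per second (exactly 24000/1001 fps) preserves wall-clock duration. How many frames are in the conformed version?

198000 frames

Target frames = source frames × (target rate / source rate) = 396396 × (24000/1001)/(48) = 396396 × 500/1001 = 198000.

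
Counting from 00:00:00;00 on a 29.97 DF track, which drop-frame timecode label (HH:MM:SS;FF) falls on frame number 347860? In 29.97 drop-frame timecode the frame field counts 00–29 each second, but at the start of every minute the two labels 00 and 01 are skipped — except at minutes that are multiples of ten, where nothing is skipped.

Ten DF minutes hold 17982 frames, so frame 347860 lies in block 19 (frames 341658–359639) with 6202 frames into that block.
The block's first minute is 1800 frames and the rest 1798 each; 6202 frames reaches minute 3, so 19 × 18 + 3 × 2 = 348 labels have been skipped so far.
Adding those back, label number 347860 + 348 = 348208 at 30 labels/s is 11606 s + 28 f = 3 h 13 min 26 s frame 28, i.e. 03:13:26;28.

03:13:26;28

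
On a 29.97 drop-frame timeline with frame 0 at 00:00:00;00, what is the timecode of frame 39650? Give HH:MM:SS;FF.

Ten DF minutes hold 17982 frames, so frame 39650 lies in block 2 (frames 35964–53945) with 3686 frames into that block.
The block's first minute is 1800 frames and the rest 1798 each; 3686 frames reaches minute 2, so 2 × 18 + 2 × 2 = 40 labels have been skipped so far.
Adding those back, label number 39650 + 40 = 39690 at 30 labels/s is 1323 s + 0 f = 0 h 22 min 3 s frame 0, i.e. 00:22:03;00.

00:22:03;00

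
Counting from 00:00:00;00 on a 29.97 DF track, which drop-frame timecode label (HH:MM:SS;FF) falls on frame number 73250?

Ten DF minutes hold 17982 frames, so frame 73250 lies in block 4 (frames 71928–89909) with 1322 frames into that block.
The block's first minute is 1800 frames and the rest 1798 each; 1322 frames reaches minute 0, so 4 × 18 + 0 × 2 = 72 labels have been skipped so far.
Adding those back, label number 73250 + 72 = 73322 at 30 labels/s is 2444 s + 2 f = 0 h 40 min 44 s frame 2, i.e. 00:40:44;02.

00:40:44;02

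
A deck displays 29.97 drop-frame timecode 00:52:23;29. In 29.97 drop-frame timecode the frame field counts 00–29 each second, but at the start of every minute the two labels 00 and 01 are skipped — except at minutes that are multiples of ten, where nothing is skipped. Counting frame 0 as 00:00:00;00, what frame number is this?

As if non-drop at 30 labels/s: (0 × 3600 + 52 × 60 + 23) × 30 + 29 = 94319.
Minute boundaries passed: 52; those not divisible by 10: 52 − 5 = 47; dropped labels = 2 × 47 = 94.
Actual frame index = 94319 − 94 = 94225.

94225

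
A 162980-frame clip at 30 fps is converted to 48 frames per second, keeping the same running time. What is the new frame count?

260768 frames

Frames at target rate = 162980 × (48) / (30) = 260768.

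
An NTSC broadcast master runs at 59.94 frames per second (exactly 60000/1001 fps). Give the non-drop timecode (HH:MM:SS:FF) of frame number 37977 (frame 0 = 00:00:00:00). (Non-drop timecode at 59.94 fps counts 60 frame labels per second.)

37977 ÷ 60 = 632 full seconds, remainder 57 frames.
632 s = 0 h 10 min 32 s.
Timecode: 00:10:32:57.

00:10:32:57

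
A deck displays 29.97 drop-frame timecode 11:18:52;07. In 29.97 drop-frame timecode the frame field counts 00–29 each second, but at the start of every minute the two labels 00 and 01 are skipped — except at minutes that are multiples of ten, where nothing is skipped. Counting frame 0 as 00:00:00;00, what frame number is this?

1220745

Complete 10-minute blocks: 67, each 17982 frames → 1204794.
Remaining 8 whole minutes in the current block: 1800 + 7 × 1798 = 14386 frames.
Within the current minute: 52 × 30 + 7 − 2 = 1565 (labels ;00/;01 skipped at this minute). Total = 1204794 + 14386 + 1565 = 1220745.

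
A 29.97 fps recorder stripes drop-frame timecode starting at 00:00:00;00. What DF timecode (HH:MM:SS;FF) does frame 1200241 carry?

11:07:28;03

Ten DF minutes hold 17982 frames, so frame 1200241 lies in block 66 (frames 1186812–1204793) with 13429 frames into that block.
The block's first minute is 1800 frames and the rest 1798 each; 13429 frames reaches minute 7, so 66 × 18 + 7 × 2 = 1202 labels have been skipped so far.
Adding those back, label number 1200241 + 1202 = 1201443 at 30 labels/s is 40048 s + 3 f = 11 h 7 min 28 s frame 3, i.e. 11:07:28;03.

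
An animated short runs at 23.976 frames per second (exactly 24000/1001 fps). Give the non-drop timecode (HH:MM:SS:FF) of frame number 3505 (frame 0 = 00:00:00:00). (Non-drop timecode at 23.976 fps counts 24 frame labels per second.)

3505 ÷ 24 = 146 full seconds, remainder 1 frame.
146 s = 0 h 2 min 26 s.
Timecode: 00:02:26:01.

00:02:26:01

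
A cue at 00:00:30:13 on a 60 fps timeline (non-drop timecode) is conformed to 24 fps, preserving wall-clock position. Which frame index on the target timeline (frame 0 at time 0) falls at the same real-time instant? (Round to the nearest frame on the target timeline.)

frame 725

Source frame index: (0×3600 + 0×60 + 30) × 60 + 13 = 1813.
Real time: 1813 / (60) = 1813/60 s.
Target frame: (1813/60) × (24) = 3626/5 ≈ 725.200 → 725.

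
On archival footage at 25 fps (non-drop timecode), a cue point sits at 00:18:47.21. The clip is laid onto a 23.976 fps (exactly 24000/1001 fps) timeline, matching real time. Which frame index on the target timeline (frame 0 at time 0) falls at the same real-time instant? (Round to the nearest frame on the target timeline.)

Source frame index: (0×3600 + 18×60 + 47) × 25 + 21 = 28196.
Real time: 28196 / (25) = 28196/25 s.
Target frame: (28196/25) × (24000/1001) = 3866880/143 ≈ 27041.119 → 27041.

frame 27041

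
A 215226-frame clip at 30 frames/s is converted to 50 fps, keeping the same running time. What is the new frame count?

358710 frames

Frames at target rate = 215226 × (50) / (30) = 358710.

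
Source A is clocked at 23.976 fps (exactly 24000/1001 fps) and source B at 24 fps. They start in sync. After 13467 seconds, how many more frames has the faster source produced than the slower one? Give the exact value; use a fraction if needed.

A emits 24000/1001 × 13467 = 323208000/1001 frames; B emits 24 × 13467 = 323208.
Difference = 323208/1001 frames (≈ 322.8851); B is ahead of A.

323208/1001 frames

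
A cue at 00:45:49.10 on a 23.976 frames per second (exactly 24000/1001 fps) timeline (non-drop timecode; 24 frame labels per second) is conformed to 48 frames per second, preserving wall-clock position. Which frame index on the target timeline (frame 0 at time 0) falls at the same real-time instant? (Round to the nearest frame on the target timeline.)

frame 132104

Source frame index: (0×3600 + 45×60 + 49) × 24 + 10 = 65986.
Real time: 65986 / (24000/1001) = 33025993/12000 s.
Target frame: (33025993/12000) × (48) = 33025993/250 ≈ 132103.972 → 132104.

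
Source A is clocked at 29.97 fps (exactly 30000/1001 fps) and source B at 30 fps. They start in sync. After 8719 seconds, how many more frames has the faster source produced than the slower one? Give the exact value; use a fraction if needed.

261570/1001 frames

A emits 30000/1001 × 8719 = 261570000/1001 frames; B emits 30 × 8719 = 261570.
Difference = 261570/1001 frames (≈ 261.3087); B is ahead of A.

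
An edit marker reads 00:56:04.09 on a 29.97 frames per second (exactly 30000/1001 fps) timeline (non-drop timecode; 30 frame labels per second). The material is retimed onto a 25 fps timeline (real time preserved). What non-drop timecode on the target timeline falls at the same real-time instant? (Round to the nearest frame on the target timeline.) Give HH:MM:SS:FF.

00:56:07:17

Source frame index: (0×3600 + 56×60 + 4) × 30 + 9 = 100929.
Real time: 100929 / (30000/1001) = 33676643/10000 s.
Target frame: (33676643/10000) × (25) = 33676643/400 ≈ 84191.607 → 84192.
At 25 labels/s: frame 84192 → 00:56:07:17.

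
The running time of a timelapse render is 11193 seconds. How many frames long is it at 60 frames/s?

Frames = 11193 × 60 = 671580.

671580 frames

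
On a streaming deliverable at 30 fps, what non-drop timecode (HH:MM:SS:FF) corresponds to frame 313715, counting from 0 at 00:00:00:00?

313715 ÷ 30 = 10457 full seconds, remainder 5 frames.
10457 s = 2 h 54 min 17 s.
Timecode: 02:54:17:05.

02:54:17:05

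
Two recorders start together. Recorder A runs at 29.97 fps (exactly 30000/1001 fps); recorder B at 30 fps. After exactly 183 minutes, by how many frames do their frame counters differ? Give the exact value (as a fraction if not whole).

329400/1001 frames

183 min = 10980 s.
A emits 30000/1001 × 10980 = 329400000/1001 frames; B emits 30 × 10980 = 329400.
Difference = 329400/1001 frames (≈ 329.0709); B is ahead of A.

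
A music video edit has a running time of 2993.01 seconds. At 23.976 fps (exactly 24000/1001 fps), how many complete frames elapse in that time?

Frames = 2993.01 × 24000/1001 = 71832240/1001 ≈ 71760.4795.
Complete frames: 71760.

71760 frames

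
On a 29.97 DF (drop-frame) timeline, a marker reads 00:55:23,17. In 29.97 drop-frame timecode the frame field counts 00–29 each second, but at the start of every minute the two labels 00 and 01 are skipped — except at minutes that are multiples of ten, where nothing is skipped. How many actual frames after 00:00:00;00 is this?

99607

As if non-drop at 30 labels/s: (0 × 3600 + 55 × 60 + 23) × 30 + 17 = 99707.
Minute boundaries passed: 55; those not divisible by 10: 55 − 5 = 50; dropped labels = 2 × 50 = 100.
Actual frame index = 99707 − 100 = 99607.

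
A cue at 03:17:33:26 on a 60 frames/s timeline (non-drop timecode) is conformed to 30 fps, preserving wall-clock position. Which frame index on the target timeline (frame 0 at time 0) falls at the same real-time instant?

frame 355603

Source frame index: (3×3600 + 17×60 + 33) × 60 + 26 = 711206.
Real time: 711206 / (60) = 355603/30 s.
Target frame: (355603/30) × (30) = 355603.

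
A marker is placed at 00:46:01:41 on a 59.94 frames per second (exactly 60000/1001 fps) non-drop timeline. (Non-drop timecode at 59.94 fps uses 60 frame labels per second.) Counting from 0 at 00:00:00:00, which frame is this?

Total seconds to the label: (0 × 3600 + 46 × 60 + 1) = 2761.
Frame index = 2761 × 60 + 41 = 165701.

165701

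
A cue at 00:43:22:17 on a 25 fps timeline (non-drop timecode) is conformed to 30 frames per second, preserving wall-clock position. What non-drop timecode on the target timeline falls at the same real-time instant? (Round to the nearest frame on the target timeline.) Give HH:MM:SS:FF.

Source frame index: (0×3600 + 43×60 + 22) × 25 + 17 = 65067.
Real time: 65067 / (25) = 65067/25 s.
Target frame: (65067/25) × (30) = 390402/5 ≈ 78080.400 → 78080.
At 30 labels/s: frame 78080 → 00:43:22:20.

00:43:22:20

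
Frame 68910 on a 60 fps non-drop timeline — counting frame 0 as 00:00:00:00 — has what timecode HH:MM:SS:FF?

00:19:08:30

68910 ÷ 60 = 1148 full seconds, remainder 30 frames.
1148 s = 0 h 19 min 8 s.
Timecode: 00:19:08:30.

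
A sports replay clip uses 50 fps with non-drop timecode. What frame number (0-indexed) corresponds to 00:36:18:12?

108912

Total seconds to the label: (0 × 3600 + 36 × 60 + 18) = 2178.
Frame index = 2178 × 50 + 12 = 108912.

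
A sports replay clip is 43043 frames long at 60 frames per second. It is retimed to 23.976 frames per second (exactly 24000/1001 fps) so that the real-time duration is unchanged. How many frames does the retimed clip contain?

Target frames = source frames × (target rate / source rate) = 43043 × (24000/1001)/(60) = 43043 × 400/1001 = 17200.

17200 frames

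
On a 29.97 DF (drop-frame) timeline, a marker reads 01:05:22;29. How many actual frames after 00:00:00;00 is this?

Complete 10-minute blocks: 6, each 17982 frames → 107892.
Remaining 5 whole minutes in the current block: 1800 + 4 × 1798 = 8992 frames.
Within the current minute: 22 × 30 + 29 − 2 = 687 (labels ;00/;01 skipped at this minute). Total = 107892 + 8992 + 687 = 117571.

117571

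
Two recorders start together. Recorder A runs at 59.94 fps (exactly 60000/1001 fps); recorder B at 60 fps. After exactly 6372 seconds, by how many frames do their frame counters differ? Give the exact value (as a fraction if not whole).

A emits 60000/1001 × 6372 = 382320000/1001 frames; B emits 60 × 6372 = 382320.
Difference = 382320/1001 frames (≈ 381.9381); B is ahead of A.

382320/1001 frames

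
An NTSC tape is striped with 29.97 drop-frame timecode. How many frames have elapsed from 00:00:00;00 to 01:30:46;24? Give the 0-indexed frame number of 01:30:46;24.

163242

Complete 10-minute blocks: 9, each 17982 frames → 161838.
Remaining 0 whole minutes in the current block: 0 frames.
Within the current minute: 46 × 30 + 24 = 1404. Total = 161838 + 0 + 1404 = 163242.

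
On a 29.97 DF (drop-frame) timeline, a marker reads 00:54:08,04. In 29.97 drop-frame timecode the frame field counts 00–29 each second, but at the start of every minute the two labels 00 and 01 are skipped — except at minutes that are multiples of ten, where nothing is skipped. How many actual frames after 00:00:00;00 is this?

97346

Complete 10-minute blocks: 5, each 17982 frames → 89910.
Remaining 4 whole minutes in the current block: 1800 + 3 × 1798 = 7194 frames.
Within the current minute: 8 × 30 + 4 − 2 = 242 (labels ;00/;01 skipped at this minute). Total = 89910 + 7194 + 242 = 97346.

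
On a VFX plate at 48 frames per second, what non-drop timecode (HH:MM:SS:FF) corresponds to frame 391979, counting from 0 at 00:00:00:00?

391979 ÷ 48 = 8166 full seconds, remainder 11 frames.
8166 s = 2 h 16 min 6 s.
Timecode: 02:16:06:11.

02:16:06:11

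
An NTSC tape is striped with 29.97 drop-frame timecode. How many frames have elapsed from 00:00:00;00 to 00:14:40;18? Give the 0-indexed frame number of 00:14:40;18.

Complete 10-minute blocks: 1, each 17982 frames → 17982.
Remaining 4 whole minutes in the current block: 1800 + 3 × 1798 = 7194 frames.
Within the current minute: 40 × 30 + 18 − 2 = 1216 (labels ;00/;01 skipped at this minute). Total = 17982 + 7194 + 1216 = 26392.

26392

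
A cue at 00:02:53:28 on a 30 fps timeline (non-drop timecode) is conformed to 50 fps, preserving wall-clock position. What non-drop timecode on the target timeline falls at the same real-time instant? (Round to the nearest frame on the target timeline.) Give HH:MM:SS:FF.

Source frame index: (0×3600 + 2×60 + 53) × 30 + 28 = 5218.
Real time: 5218 / (30) = 2609/15 s.
Target frame: (2609/15) × (50) = 26090/3 ≈ 8696.667 → 8697.
At 50 labels/s: frame 8697 → 00:02:53:47.

00:02:53:47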